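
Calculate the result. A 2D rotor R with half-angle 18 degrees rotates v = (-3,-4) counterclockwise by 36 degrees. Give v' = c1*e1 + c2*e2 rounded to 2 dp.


Rotor R = cos(18deg) - sin(18deg)*e12
Rotation angle theta = 2 * 18 = 36 degrees
v' = R*v*~R rotates v by theta.
cos(36deg) = 0.8090, sin(36deg) = 0.5878
v'_1 = -3*cos(36deg) - (-4)*sin(36deg)
= -3*0.8090 - (-4)*0.5878
= -0.08
v'_2 = -3*sin(36deg) + (-4)*cos(36deg)
= -3*0.5878 + (-4)*0.8090
= -5.00
v' = -0.08*e1 - 5.00*e2


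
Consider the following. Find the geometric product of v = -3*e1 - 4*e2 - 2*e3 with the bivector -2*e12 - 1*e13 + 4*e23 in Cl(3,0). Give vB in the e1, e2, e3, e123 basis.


vB has grade-1 (vector) and grade-3 (trivector) parts: vB = (v _| B) + (v ^ B).
Vector part <vB>_1:
  e1: -v2*b12 - v3*b13 = -(-4)*(-2) - (-2)*(-1) = -10
  e2: v1*b12 - v3*b23 = (-3)*(-2) - (-2)*(4) = 14
  e3: v1*b13 + v2*b23 = (-3)*(-1) + (-4)*(4) = -13
Trivector part <vB>_3:
  e123: v1*b23 - v2*b13 + v3*b12 = (-3)*(4) - (-4)*(-1) + (-2)*(-2) = -12
vB = -10*e1 + 14*e2 - 13*e3 - 12*e123


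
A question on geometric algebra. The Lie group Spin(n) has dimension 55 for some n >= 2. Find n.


dim Spin(n) = dim so(n) = n(n-1)/2.
Solve n(n-1)/2 = 55, i.e. n^2 - n - 110 = 0.
Discriminant = 1 + 8*55 = 441
n = (1 + sqrt(441))/2 = (1 + 21)/2 = 11


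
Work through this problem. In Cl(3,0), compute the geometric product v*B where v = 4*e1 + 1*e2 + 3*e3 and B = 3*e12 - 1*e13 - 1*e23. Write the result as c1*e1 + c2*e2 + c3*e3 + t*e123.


vB has grade-1 (vector) and grade-3 (trivector) parts: vB = (v _| B) + (v ^ B).
Vector part <vB>_1:
  e1: -v2*b12 - v3*b13 = -(1)*(3) - (3)*(-1) = 0
  e2: v1*b12 - v3*b23 = (4)*(3) - (3)*(-1) = 15
  e3: v1*b13 + v2*b23 = (4)*(-1) + (1)*(-1) = -5
Trivector part <vB>_3:
  e123: v1*b23 - v2*b13 + v3*b12 = (4)*(-1) - (1)*(-1) + (3)*(3) = 6
vB = 0*e1 + 15*e2 - 5*e3 + 6*e123


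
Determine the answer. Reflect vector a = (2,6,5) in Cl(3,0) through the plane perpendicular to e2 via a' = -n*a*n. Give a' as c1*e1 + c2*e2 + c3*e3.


Reflection formula: a' = -n*a*n, with n = e2 (unit vector, n^2 = 1).
For reflection through hyperplane perp to e2:
The component along e2 flips sign, others stay.
a = (2, 6, 5)
a' = (2, -6, 5)
a' = 2*e1 - 6*e2 + 5*e3


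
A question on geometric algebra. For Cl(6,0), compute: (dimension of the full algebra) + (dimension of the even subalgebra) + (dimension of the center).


n = 6 + 0 = 6
Total dim = 2^6 = 64
Even subalgebra dim = 2^5 = 32
n is even, so center dim = 1
Sum = 64 + 32 + 1 = 97


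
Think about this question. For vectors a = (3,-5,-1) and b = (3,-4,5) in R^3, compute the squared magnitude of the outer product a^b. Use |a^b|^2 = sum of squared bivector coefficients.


a wedge b = (a1*b2 - a2*b1)*e12 + (a1*b3 - a3*b1)*e13 + (a2*b3 - a3*b2)*e23
e12 coeff: 3*(-4) - (-5)*3 = -12 - (-15) = 3
e13 coeff: 3*5 - (-1)*3 = 15 - (-3) = 18
e23 coeff: (-5)*5 - (-1)*(-4) = -25 - 4 = -29
|a wedge b|^2 = 3^2 + 18^2 + (-29)^2
= 9 + 324 + 841
= 1174


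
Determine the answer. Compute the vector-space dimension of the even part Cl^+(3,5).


Even subalgebra dimension = 2^(n-1)
n = 3 + 5 = 8
2^(8 - 1) = 2^7 = 128
Verification: sum of C(8,k) for even k = 1 + 28 + 70 + 28 + 1 = 128
Result = 128


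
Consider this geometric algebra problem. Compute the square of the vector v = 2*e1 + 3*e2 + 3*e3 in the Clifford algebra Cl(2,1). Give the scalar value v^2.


v^2 = sum of c_i^2 * e_i^2
Positive signature terms (e_i^2 = +1): 2^2 + 3^2 = 13
Negative signature terms (e_j^2 = -1): 3^2 = 9
v^2 = 13 - 9 = 4


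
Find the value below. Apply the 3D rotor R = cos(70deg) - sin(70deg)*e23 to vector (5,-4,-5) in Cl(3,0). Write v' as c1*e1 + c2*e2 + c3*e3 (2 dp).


Rotor R = cos(70deg) - sin(70deg)*e23
Rotation angle theta = 2 * 70 = 140 degrees in the e23 plane (e2 -> e3).
The component perpendicular to the plane (e1) is invariant: v'_1 = v1 = 5.00
cos(140deg) = -0.7660, sin(140deg) = 0.6428
v'_2 = v2*cos(theta) - v3*sin(theta) = -4*(-0.7660) - (-5)*0.6428 = 6.28
v'_3 = v2*sin(theta) + v3*cos(theta) = -4*0.6428 + (-5)*(-0.7660) = 1.26
v' = 5.00*e1 + 6.28*e2 + 1.26*e3


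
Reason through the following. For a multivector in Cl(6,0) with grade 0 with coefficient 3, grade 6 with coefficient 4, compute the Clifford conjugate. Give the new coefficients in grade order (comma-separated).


Clifford conjugate sign for grade k: (-1)^(k(k+1)/2)
Grade 0: (-1)^(0*1/2) = (-1)^0 = 1, coeff 3 -> 3
Grade 6: (-1)^(6*7/2) = (-1)^21 = -1, coeff 4 -> -4
Conjugated coefficients: 3, -4


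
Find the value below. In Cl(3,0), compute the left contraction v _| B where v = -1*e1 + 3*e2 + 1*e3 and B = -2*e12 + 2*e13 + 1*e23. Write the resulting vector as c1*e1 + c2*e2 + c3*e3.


Left contraction v _| B = <vB>_1 (grade-1 part of the geometric product vB).
Using e1_|e12 = e2, e2_|e12 = -e1, e1_|e13 = e3, e3_|e13 = -e1, e2_|e23 = e3, e3_|e23 = -e2:
e1 coeff: -v2*b12 - v3*b13 = -(3)*(-2) - (1)*(2) = 4
e2 coeff: v1*b12 - v3*b23 = (-1)*(-2) - (1)*(1) = 1
e3 coeff: v1*b13 + v2*b23 = (-1)*(2) + (3)*(1) = 1
v _| B = 4*e1 + 1*e2 + 1*e3


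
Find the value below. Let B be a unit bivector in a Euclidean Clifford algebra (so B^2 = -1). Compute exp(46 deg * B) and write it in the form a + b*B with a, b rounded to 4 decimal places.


For a unit bivector B with B^2 = -1, the exponential series gives
e^(theta*B) = cos(theta) + sin(theta)*B (the GA analogue of Euler's formula).
theta = 46 degrees = 0.802851 rad
cos(46 deg) = 0.6947
sin(46 deg) = 0.7193
exp(theta*B) = 0.6947 + 0.7193*B


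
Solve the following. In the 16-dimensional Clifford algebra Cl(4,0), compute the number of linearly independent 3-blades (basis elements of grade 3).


Number of grade-k basis blades in Cl(p,q) with n = p + q is C(n, k).
n = 4 + 0 = 4
C(4, 3) = 4! / (3! * 1!)
= 24 / (6 * 1)
= 4


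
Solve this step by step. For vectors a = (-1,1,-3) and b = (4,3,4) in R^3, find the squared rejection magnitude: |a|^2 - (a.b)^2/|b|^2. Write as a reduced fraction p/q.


|a|^2 = (-1)^2 + 1^2 + (-3)^2 = 11
|b|^2 = 4^2 + 3^2 + 4^2 = 41
a . b = (-1)*4 + 1*3 + (-3)*4 = -13
(a.b)^2 = (-13)^2 = 169
|rej|^2 = 11 - 169/41
= (451 - 169)/41
= 282/41
In lowest terms: 282/41


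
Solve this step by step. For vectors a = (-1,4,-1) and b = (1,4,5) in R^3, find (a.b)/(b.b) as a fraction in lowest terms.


Projection coefficient = (a . b) / (b . b)
a . b = (-1)*1 + 4*4 + (-1)*5
= -1 + 16 + (-5) = 10
b . b = 1^2 + 4^2 + 5^2
= 1 + 16 + 25 = 42
Coefficient = 10/42
In lowest terms: 5/21


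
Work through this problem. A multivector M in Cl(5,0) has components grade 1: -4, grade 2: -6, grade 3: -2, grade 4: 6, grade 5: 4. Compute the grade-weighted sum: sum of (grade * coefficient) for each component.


Grade-weighted sum = sum of grade_k * coefficient_k
1*(-4) = -4
2*(-6) = -12
3*(-2) = -6
4*6 = 24
5*4 = 20
Total = -4 + (-12) + (-6) + 24 + 20 = 22


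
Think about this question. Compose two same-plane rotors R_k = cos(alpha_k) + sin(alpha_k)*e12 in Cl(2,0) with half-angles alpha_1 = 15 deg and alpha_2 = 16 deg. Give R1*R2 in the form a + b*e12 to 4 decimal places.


Same-plane rotors commute and their half-angles add:
R1*R2 = cos(a1 + a2) + sin(a1 + a2)*e12.
a1 + a2 = 15 + 16 = 31 deg
cos(31 deg) = 0.8572
sin(31 deg) = 0.5150
R1*R2 = 0.8572 + 0.5150*e12


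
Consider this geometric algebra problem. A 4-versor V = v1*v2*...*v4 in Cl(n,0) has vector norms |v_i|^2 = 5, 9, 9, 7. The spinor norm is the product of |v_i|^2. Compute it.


Spinor norm N(V) = |v1|^2 * |v2|^2 * ... * |v4|^2
= 5 * 9 * 9 * 7
Running product: 5, 45, 405, 2835
N(V) = 2835


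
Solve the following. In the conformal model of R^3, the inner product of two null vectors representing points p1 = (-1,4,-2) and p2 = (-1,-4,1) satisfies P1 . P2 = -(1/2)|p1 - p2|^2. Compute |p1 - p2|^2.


p1 - p2 = (0, 8, -3)
|p1 - p2|^2 = 0^2 + 8^2 + (-3)^2
= 0 + 64 + 9
= 73


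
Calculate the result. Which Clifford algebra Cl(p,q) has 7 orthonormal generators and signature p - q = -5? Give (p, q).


We need p + q = 7 and p - q = -5.
Adding: 2p = 7 + (-5) = 2, so p = 1.
Then q = 7 - 1 = 6.
(p, q) = (1, 6)


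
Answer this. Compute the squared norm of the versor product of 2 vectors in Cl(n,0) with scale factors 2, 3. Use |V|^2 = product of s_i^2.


Each vector v_i has |v_i|^2 = s_i^2
Squared scales: 2^2 = 4, 3^2 = 9
|V|^2 = 4 * 9
= 36


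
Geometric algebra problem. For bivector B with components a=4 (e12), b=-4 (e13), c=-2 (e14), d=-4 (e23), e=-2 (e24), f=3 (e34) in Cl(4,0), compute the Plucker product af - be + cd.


Plucker relation: af - be + cd
a*f = 4*3 = 12
b*e = (-4)*(-2) = 8
c*d = (-2)*(-4) = 8
af - be + cd = 12 - 8 + 8
= 12


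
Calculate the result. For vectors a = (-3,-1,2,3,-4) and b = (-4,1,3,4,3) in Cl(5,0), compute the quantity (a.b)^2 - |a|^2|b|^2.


a . b = (-3)*(-4) + (-1)*1 + 2*3 + 3*4 + (-4)*3
= 12 + (-1) + 6 + 12 + (-12) = 17
|a|^2 = (-3)^2 + (-1)^2 + 2^2 + 3^2 + (-4)^2 = 39
|b|^2 = (-4)^2 + 1^2 + 3^2 + 4^2 + 3^2 = 51
(a.b)^2 = 17^2 = 289
|a|^2 * |b|^2 = 39 * 51 = 1989
Result = 289 - 1989 = -1700


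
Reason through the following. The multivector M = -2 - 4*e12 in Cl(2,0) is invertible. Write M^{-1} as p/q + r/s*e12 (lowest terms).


M = -2 - 4*e12, where e12^2 = -1.
Since M commutes with its reverse ~M = a - b*e12, M * ~M = a^2 - b^2*e12^2 = a^2 + b^2.
So M^{-1} = ~M / (a^2 + b^2) = (a - b*e12)/(a^2 + b^2).
a^2 + b^2 = 4 + 16 = 20
Scalar part = -2/20 = -1/10
Bivector coeff = 4/20 = 1/5
M^{-1} = -1/10 + 1/5*e12


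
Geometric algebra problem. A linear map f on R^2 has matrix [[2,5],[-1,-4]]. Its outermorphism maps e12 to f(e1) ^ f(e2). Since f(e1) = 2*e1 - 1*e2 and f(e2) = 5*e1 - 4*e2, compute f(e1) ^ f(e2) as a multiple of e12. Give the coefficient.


The outermorphism of a linear map f sends e1^e2 to f(e1)^f(e2).
f(e1) = 2*e1 - 1*e2
f(e2) = 5*e1 - 4*e2
f(e1) ^ f(e2) = (2*e1 - 1*e2) ^ (5*e1 - 4*e2)
= 2*(-4)*e12 + (-1)*5*e21
= (-8 - (-5))*e12
= -3*e12
Coefficient = -3


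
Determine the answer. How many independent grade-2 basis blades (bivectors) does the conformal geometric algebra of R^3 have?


The conformal model of R^3 uses Cl(4,1) with m = 3 + 2 = 5 generators.
Number of grade-2 blades = C(m, 2) = C(5, 2)
= 5*4/2 = 10


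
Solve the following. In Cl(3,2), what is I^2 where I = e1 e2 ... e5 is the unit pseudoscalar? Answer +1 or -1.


The pseudoscalar I = e1...e_n (product of all n generators) of Cl(p,q) satisfies I^2 = (-1)^(q + n(n-1)/2).
p = 3, q = 2, n = p + q = 5
n(n-1)/2 = 5 * 4 / 2 = 10
Exponent = q + n(n-1)/2 = 2 + 10 = 12
I^2 = (-1)^12 = +1


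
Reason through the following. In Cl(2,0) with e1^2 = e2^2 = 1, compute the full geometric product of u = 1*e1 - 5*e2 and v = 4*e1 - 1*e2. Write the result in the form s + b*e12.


Expand: (1*e1 - 5*e2)(4*e1 - 1*e2)
= 1*4*e1e1 + 1*(-1)*e1e2 + (-5)*4*e2e1 + (-5)*(-1)*e2e2
Using e1^2 = e2^2 = 1, e2e1 = -e1e2:
Scalar part s = 1*4 + (-5)*(-1) = 4 + 5 = 9
Bivector part b = 1*(-1) - (-5)*4 = -1 - (-20) = 19
uv = 9 + 19*e12


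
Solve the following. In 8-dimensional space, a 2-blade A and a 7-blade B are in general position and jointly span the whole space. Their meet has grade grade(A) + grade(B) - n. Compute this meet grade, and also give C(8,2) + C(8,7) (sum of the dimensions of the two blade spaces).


Meet grade = grade(A) + grade(B) - n
= 2 + 7 - 8 = 1
C(8,2) = 28
C(8,7) = 8
dim_A + dim_B = 28 + 8 = 36


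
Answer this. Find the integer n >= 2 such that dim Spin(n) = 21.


dim Spin(n) = dim so(n) = n(n-1)/2.
Solve n(n-1)/2 = 21, i.e. n^2 - n - 42 = 0.
Discriminant = 1 + 8*21 = 169
n = (1 + sqrt(169))/2 = (1 + 13)/2 = 7


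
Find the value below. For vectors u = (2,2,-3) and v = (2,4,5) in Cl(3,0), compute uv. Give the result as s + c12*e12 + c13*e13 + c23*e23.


In Cl(3,0): e_i^2 = 1, e_ie_j = -e_je_i for i != j.
Scalar part = u . v = 2*2 + 2*4 + (-3)*5
= 4 + 8 + (-15) = -3
e12 coeff = 2*4 - 2*2 = 8 - 4 = 4
e13 coeff = 2*5 - (-3)*2 = 10 - (-6) = 16
e23 coeff = 2*5 - (-3)*4 = 10 - (-12) = 22
uv = -3 + 4*e12 + 16*e13 + 22*e23


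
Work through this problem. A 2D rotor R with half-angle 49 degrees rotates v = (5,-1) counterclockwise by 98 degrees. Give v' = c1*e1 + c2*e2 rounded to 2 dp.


Rotor R = cos(49deg) - sin(49deg)*e12
Rotation angle theta = 2 * 49 = 98 degrees
v' = R*v*~R rotates v by theta.
cos(98deg) = -0.1392, sin(98deg) = 0.9903
v'_1 = 5*cos(98deg) - (-1)*sin(98deg)
= 5*(-0.1392) - (-1)*0.9903
= 0.29
v'_2 = 5*sin(98deg) + (-1)*cos(98deg)
= 5*0.9903 + (-1)*(-0.1392)
= 5.09
v' = 0.29*e1 + 5.09*e2


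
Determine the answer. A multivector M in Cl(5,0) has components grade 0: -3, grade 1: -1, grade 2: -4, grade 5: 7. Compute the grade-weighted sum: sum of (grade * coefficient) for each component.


Grade-weighted sum = sum of grade_k * coefficient_k
0*(-3) = 0
1*(-1) = -1
2*(-4) = -8
5*7 = 35
Total = 0 + (-1) + (-8) + 35 = 26


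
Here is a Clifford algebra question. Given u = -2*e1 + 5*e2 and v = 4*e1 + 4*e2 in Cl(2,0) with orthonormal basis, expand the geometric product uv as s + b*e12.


Expand: (-2*e1 + 5*e2)(4*e1 + 4*e2)
= (-2)*4*e1e1 + (-2)*4*e1e2 + 5*4*e2e1 + 5*4*e2e2
Using e1^2 = e2^2 = 1, e2e1 = -e1e2:
Scalar part s = (-2)*4 + 5*4 = -8 + 20 = 12
Bivector part b = (-2)*4 - 5*4 = -8 - 20 = -28
uv = 12 - 28*e12


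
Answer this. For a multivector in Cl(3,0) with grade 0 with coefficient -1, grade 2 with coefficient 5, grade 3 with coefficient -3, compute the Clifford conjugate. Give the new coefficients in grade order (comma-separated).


Clifford conjugate sign for grade k: (-1)^(k(k+1)/2)
Grade 0: (-1)^(0*1/2) = (-1)^0 = 1, coeff -1 -> -1
Grade 2: (-1)^(2*3/2) = (-1)^3 = -1, coeff 5 -> -5
Grade 3: (-1)^(3*4/2) = (-1)^6 = 1, coeff -3 -> -3
Conjugated coefficients: -1, -5, -3


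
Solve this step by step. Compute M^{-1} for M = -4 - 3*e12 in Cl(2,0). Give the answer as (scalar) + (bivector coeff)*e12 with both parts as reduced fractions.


M = -4 - 3*e12, where e12^2 = -1.
Since M commutes with its reverse ~M = a - b*e12, M * ~M = a^2 - b^2*e12^2 = a^2 + b^2.
So M^{-1} = ~M / (a^2 + b^2) = (a - b*e12)/(a^2 + b^2).
a^2 + b^2 = 16 + 9 = 25
Scalar part = -4/25 = -4/25
Bivector coeff = 3/25 = 3/25
M^{-1} = -4/25 + 3/25*e12


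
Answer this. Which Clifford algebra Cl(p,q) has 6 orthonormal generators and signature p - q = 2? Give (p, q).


We need p + q = 6 and p - q = 2.
Adding: 2p = 6 + 2 = 8, so p = 4.
Then q = 6 - 4 = 2.
(p, q) = (4, 2)


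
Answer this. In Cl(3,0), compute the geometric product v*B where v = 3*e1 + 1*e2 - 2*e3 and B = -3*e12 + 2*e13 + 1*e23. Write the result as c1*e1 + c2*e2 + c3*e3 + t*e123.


vB has grade-1 (vector) and grade-3 (trivector) parts: vB = (v _| B) + (v ^ B).
Vector part <vB>_1:
  e1: -v2*b12 - v3*b13 = -(1)*(-3) - (-2)*(2) = 7
  e2: v1*b12 - v3*b23 = (3)*(-3) - (-2)*(1) = -7
  e3: v1*b13 + v2*b23 = (3)*(2) + (1)*(1) = 7
Trivector part <vB>_3:
  e123: v1*b23 - v2*b13 + v3*b12 = (3)*(1) - (1)*(2) + (-2)*(-3) = 7
vB = 7*e1 - 7*e2 + 7*e3 + 7*e123


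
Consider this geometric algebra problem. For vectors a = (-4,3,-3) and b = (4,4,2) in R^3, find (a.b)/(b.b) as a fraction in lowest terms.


Projection coefficient = (a . b) / (b . b)
a . b = (-4)*4 + 3*4 + (-3)*2
= -16 + 12 + (-6) = -10
b . b = 4^2 + 4^2 + 2^2
= 16 + 16 + 4 = 36
Coefficient = -10/36
In lowest terms: -5/18


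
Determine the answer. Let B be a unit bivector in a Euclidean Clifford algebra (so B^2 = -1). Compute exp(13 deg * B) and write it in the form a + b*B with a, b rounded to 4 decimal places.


For a unit bivector B with B^2 = -1, the exponential series gives
e^(theta*B) = cos(theta) + sin(theta)*B (the GA analogue of Euler's formula).
theta = 13 degrees = 0.226893 rad
cos(13 deg) = 0.9744
sin(13 deg) = 0.2250
exp(theta*B) = 0.9744 + 0.2250*B


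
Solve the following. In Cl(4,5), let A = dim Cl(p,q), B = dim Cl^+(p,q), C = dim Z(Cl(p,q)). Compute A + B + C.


n = 4 + 5 = 9
Total dim = 2^9 = 512
Even subalgebra dim = 2^8 = 256
n is odd, so center dim = 2
Sum = 512 + 256 + 2 = 770


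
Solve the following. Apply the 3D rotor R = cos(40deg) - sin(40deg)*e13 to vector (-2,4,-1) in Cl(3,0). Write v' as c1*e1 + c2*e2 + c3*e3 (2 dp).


Rotor R = cos(40deg) - sin(40deg)*e13
Rotation angle theta = 2 * 40 = 80 degrees in the e13 plane (e1 -> e3).
The component perpendicular to the plane (e2) is invariant: v'_2 = v2 = 4.00
cos(80deg) = 0.1736, sin(80deg) = 0.9848
v'_1 = v1*cos(theta) - v3*sin(theta) = -2*0.1736 - (-1)*0.9848 = 0.64
v'_3 = v1*sin(theta) + v3*cos(theta) = -2*0.9848 + (-1)*0.1736 = -2.14
v' = 0.64*e1 + 4.00*e2 - 2.14*e3


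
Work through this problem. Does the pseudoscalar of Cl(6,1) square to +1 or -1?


The pseudoscalar I = e1...e_n (product of all n generators) of Cl(p,q) satisfies I^2 = (-1)^(q + n(n-1)/2).
p = 6, q = 1, n = p + q = 7
n(n-1)/2 = 7 * 6 / 2 = 21
Exponent = q + n(n-1)/2 = 1 + 21 = 22
I^2 = (-1)^22 = +1


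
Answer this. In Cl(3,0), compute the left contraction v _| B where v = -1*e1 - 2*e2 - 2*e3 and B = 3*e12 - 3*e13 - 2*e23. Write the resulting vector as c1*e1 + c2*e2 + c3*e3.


Left contraction v _| B = <vB>_1 (grade-1 part of the geometric product vB).
Using e1_|e12 = e2, e2_|e12 = -e1, e1_|e13 = e3, e3_|e13 = -e1, e2_|e23 = e3, e3_|e23 = -e2:
e1 coeff: -v2*b12 - v3*b13 = -(-2)*(3) - (-2)*(-3) = 0
e2 coeff: v1*b12 - v3*b23 = (-1)*(3) - (-2)*(-2) = -7
e3 coeff: v1*b13 + v2*b23 = (-1)*(-3) + (-2)*(-2) = 7
v _| B = 0*e1 - 7*e2 + 7*e3


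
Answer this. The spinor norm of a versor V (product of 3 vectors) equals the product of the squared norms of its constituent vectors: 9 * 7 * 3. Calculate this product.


Spinor norm N(V) = |v1|^2 * |v2|^2 * ... * |v3|^2
= 9 * 7 * 3
Running product: 9, 63, 189
N(V) = 189


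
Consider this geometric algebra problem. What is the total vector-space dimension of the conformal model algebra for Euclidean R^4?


The conformal model of R^4 uses Cl(5,1): the 4 Euclidean generators plus two extra orthogonal generators e+ (e+^2 = +1) and e- (e-^2 = -1), from which the null vectors e0, einf are built.
Number of generators m = 4 + 2 = 6.
dim Cl(p,q) = 2^m = 2^6 = 64


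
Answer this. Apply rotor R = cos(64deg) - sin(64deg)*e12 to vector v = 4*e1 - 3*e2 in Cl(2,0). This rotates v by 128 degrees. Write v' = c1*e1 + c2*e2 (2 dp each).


Rotor R = cos(64deg) - sin(64deg)*e12
Rotation angle theta = 2 * 64 = 128 degrees
v' = R*v*~R rotates v by theta.
cos(128deg) = -0.6157, sin(128deg) = 0.7880
v'_1 = 4*cos(128deg) - (-3)*sin(128deg)
= 4*(-0.6157) - (-3)*0.7880
= -0.10
v'_2 = 4*sin(128deg) + (-3)*cos(128deg)
= 4*0.7880 + (-3)*(-0.6157)
= 5.00
v' = -0.10*e1 + 5.00*e2


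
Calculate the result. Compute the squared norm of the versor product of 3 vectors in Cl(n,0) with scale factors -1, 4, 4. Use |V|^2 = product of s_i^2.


Each vector v_i has |v_i|^2 = s_i^2
Squared scales: (-1)^2 = 1, 4^2 = 16, 4^2 = 16
|V|^2 = 1 * 16 * 16
= 256


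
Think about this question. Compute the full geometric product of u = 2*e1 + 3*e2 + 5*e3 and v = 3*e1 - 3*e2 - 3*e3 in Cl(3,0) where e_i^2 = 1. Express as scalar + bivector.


In Cl(3,0): e_i^2 = 1, e_ie_j = -e_je_i for i != j.
Scalar part = u . v = 2*3 + 3*(-3) + 5*(-3)
= 6 + (-9) + (-15) = -18
e12 coeff = 2*(-3) - 3*3 = -6 - 9 = -15
e13 coeff = 2*(-3) - 5*3 = -6 - 15 = -21
e23 coeff = 3*(-3) - 5*(-3) = -9 - (-15) = 6
uv = -18 - 15*e12 - 21*e13 + 6*e23


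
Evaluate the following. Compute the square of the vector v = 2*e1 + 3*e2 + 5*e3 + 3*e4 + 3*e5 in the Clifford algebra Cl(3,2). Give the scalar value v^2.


v^2 = sum of c_i^2 * e_i^2
Positive signature terms (e_i^2 = +1): 2^2 + 3^2 + 5^2 = 38
Negative signature terms (e_j^2 = -1): 3^2 + 3^2 = 18
v^2 = 38 - 18 = 20


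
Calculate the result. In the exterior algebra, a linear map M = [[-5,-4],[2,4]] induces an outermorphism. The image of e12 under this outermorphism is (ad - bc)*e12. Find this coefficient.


The outermorphism of a linear map f sends e1^e2 to f(e1)^f(e2).
f(e1) = -5*e1 + 2*e2
f(e2) = -4*e1 + 4*e2
f(e1) ^ f(e2) = (-5*e1 + 2*e2) ^ (-4*e1 + 4*e2)
= (-5)*4*e12 + 2*(-4)*e21
= (-20 - (-8))*e12
= -12*e12
Coefficient = -12


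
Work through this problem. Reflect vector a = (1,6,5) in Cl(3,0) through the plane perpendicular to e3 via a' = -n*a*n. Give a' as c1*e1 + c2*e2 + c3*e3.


Reflection formula: a' = -n*a*n, with n = e3 (unit vector, n^2 = 1).
For reflection through hyperplane perp to e3:
The component along e3 flips sign, others stay.
a = (1, 6, 5)
a' = (1, 6, -5)
a' = 1*e1 + 6*e2 - 5*e3


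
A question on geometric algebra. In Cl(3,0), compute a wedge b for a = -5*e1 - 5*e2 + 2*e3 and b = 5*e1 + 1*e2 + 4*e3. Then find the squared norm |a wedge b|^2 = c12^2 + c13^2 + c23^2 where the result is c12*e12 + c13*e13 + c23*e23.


a wedge b = (a1*b2 - a2*b1)*e12 + (a1*b3 - a3*b1)*e13 + (a2*b3 - a3*b2)*e23
e12 coeff: (-5)*1 - (-5)*5 = -5 - (-25) = 20
e13 coeff: (-5)*4 - 2*5 = -20 - 10 = -30
e23 coeff: (-5)*4 - 2*1 = -20 - 2 = -22
|a wedge b|^2 = 20^2 + (-30)^2 + (-22)^2
= 400 + 900 + 484
= 1784


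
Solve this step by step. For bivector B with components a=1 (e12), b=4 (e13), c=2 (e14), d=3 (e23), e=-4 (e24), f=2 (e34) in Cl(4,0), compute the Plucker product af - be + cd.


Plucker relation: af - be + cd
a*f = 1*2 = 2
b*e = 4*(-4) = -16
c*d = 2*3 = 6
af - be + cd = 2 - (-16) + 6
= 24


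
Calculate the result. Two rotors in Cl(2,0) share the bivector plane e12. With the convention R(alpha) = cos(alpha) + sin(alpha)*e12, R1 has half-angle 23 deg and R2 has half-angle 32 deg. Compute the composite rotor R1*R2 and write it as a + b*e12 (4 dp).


Same-plane rotors commute and their half-angles add:
R1*R2 = cos(a1 + a2) + sin(a1 + a2)*e12.
a1 + a2 = 23 + 32 = 55 deg
cos(55 deg) = 0.5736
sin(55 deg) = 0.8192
R1*R2 = 0.5736 + 0.8192*e12


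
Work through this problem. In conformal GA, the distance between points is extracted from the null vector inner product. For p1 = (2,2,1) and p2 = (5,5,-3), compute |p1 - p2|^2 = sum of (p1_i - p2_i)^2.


p1 - p2 = (-3, -3, 4)
|p1 - p2|^2 = (-3)^2 + (-3)^2 + 4^2
= 9 + 9 + 16
= 34


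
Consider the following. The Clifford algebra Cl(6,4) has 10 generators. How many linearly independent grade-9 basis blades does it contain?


Number of grade-k basis blades in Cl(p,q) with n = p + q is C(n, k).
n = 6 + 4 = 10
C(10, 9) = 10! / (9! * 1!)
= 3628800 / (362880 * 1)
= 10


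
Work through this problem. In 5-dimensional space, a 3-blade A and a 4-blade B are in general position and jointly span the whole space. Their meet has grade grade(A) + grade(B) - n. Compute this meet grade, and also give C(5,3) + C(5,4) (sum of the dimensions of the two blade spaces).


Meet grade = grade(A) + grade(B) - n
= 3 + 4 - 5 = 2
C(5,3) = 10
C(5,4) = 5
dim_A + dim_B = 10 + 5 = 15


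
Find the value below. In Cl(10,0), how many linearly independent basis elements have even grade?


Even subalgebra dimension = 2^(n-1)
n = 10 + 0 = 10
2^(10 - 1) = 2^9 = 512
Verification: sum of C(10,k) for even k = 1 + 45 + 210 + 210 + 45 + 1 = 512
Result = 512


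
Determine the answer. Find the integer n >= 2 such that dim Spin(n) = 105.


dim Spin(n) = dim so(n) = n(n-1)/2.
Solve n(n-1)/2 = 105, i.e. n^2 - n - 210 = 0.
Discriminant = 1 + 8*105 = 841
n = (1 + sqrt(841))/2 = (1 + 29)/2 = 15


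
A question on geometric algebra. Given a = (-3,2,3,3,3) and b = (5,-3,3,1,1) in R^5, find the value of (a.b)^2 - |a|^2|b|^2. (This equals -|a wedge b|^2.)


a . b = (-3)*5 + 2*(-3) + 3*3 + 3*1 + 3*1
= -15 + (-6) + 9 + 3 + 3 = -6
|a|^2 = (-3)^2 + 2^2 + 3^2 + 3^2 + 3^2 = 40
|b|^2 = 5^2 + (-3)^2 + 3^2 + 1^2 + 1^2 = 45
(a.b)^2 = (-6)^2 = 36
|a|^2 * |b|^2 = 40 * 45 = 1800
Result = 36 - 1800 = -1764


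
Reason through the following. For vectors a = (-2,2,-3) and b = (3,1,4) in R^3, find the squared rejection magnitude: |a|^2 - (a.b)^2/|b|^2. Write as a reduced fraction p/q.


|a|^2 = (-2)^2 + 2^2 + (-3)^2 = 17
|b|^2 = 3^2 + 1^2 + 4^2 = 26
a . b = (-2)*3 + 2*1 + (-3)*4 = -16
(a.b)^2 = (-16)^2 = 256
|rej|^2 = 17 - 256/26
= (442 - 256)/26
= 186/26
In lowest terms: 93/13


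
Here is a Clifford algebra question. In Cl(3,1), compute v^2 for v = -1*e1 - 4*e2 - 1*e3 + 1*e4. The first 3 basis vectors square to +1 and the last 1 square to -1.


v^2 = sum of c_i^2 * e_i^2
Positive signature terms (e_i^2 = +1): (-1)^2 + (-4)^2 + (-1)^2 = 18
Negative signature terms (e_j^2 = -1): 1^2 = 1
v^2 = 18 - 1 = 17


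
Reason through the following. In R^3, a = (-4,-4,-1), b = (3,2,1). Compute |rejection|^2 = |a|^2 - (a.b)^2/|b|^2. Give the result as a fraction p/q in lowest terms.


|a|^2 = (-4)^2 + (-4)^2 + (-1)^2 = 33
|b|^2 = 3^2 + 2^2 + 1^2 = 14
a . b = (-4)*3 + (-4)*2 + (-1)*1 = -21
(a.b)^2 = (-21)^2 = 441
|rej|^2 = 33 - 441/14
= (462 - 441)/14
= 21/14
In lowest terms: 3/2


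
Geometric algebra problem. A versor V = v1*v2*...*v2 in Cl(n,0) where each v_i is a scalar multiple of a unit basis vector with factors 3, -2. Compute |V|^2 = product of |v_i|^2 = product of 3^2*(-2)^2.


Each vector v_i has |v_i|^2 = s_i^2
Squared scales: 3^2 = 9, (-2)^2 = 4
|V|^2 = 9 * 4
= 36


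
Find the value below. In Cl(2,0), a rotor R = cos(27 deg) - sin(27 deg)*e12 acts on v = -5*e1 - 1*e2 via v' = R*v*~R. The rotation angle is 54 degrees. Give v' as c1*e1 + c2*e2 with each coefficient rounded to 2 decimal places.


Rotor R = cos(27deg) - sin(27deg)*e12
Rotation angle theta = 2 * 27 = 54 degrees
v' = R*v*~R rotates v by theta.
cos(54deg) = 0.5878, sin(54deg) = 0.8090
v'_1 = -5*cos(54deg) - (-1)*sin(54deg)
= -5*0.5878 - (-1)*0.8090
= -2.13
v'_2 = -5*sin(54deg) + (-1)*cos(54deg)
= -5*0.8090 + (-1)*0.5878
= -4.63
v' = -2.13*e1 - 4.63*e2


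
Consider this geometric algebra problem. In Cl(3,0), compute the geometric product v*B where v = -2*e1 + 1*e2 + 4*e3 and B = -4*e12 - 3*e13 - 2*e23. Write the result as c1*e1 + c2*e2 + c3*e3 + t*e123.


vB has grade-1 (vector) and grade-3 (trivector) parts: vB = (v _| B) + (v ^ B).
Vector part <vB>_1:
  e1: -v2*b12 - v3*b13 = -(1)*(-4) - (4)*(-3) = 16
  e2: v1*b12 - v3*b23 = (-2)*(-4) - (4)*(-2) = 16
  e3: v1*b13 + v2*b23 = (-2)*(-3) + (1)*(-2) = 4
Trivector part <vB>_3:
  e123: v1*b23 - v2*b13 + v3*b12 = (-2)*(-2) - (1)*(-3) + (4)*(-4) = -9
vB = 16*e1 + 16*e2 + 4*e3 - 9*e123


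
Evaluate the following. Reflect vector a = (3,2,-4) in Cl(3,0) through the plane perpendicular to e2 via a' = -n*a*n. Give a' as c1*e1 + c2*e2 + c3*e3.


Reflection formula: a' = -n*a*n, with n = e2 (unit vector, n^2 = 1).
For reflection through hyperplane perp to e2:
The component along e2 flips sign, others stay.
a = (3, 2, -4)
a' = (3, -2, -4)
a' = 3*e1 - 2*e2 - 4*e3


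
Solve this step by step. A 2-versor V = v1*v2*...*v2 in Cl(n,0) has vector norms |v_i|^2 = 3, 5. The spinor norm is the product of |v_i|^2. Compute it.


Spinor norm N(V) = |v1|^2 * |v2|^2 * ... * |v2|^2
= 3 * 5
Running product: 3, 15
N(V) = 15


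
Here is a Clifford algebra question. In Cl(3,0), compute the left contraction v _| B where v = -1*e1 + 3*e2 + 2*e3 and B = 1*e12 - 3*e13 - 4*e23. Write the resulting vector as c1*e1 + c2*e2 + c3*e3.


Left contraction v _| B = <vB>_1 (grade-1 part of the geometric product vB).
Using e1_|e12 = e2, e2_|e12 = -e1, e1_|e13 = e3, e3_|e13 = -e1, e2_|e23 = e3, e3_|e23 = -e2:
e1 coeff: -v2*b12 - v3*b13 = -(3)*(1) - (2)*(-3) = 3
e2 coeff: v1*b12 - v3*b23 = (-1)*(1) - (2)*(-4) = 7
e3 coeff: v1*b13 + v2*b23 = (-1)*(-3) + (3)*(-4) = -9
v _| B = 3*e1 + 7*e2 - 9*e3


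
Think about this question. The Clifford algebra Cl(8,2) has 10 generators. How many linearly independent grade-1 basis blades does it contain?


Number of grade-k basis blades in Cl(p,q) with n = p + q is C(n, k).
n = 8 + 2 = 10
C(10, 1) = 10! / (1! * 9!)
= 3628800 / (1 * 362880)
= 10


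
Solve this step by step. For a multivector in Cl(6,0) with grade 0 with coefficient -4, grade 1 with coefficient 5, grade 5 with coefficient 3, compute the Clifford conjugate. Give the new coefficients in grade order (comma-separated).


Clifford conjugate sign for grade k: (-1)^(k(k+1)/2)
Grade 0: (-1)^(0*1/2) = (-1)^0 = 1, coeff -4 -> -4
Grade 1: (-1)^(1*2/2) = (-1)^1 = -1, coeff 5 -> -5
Grade 5: (-1)^(5*6/2) = (-1)^15 = -1, coeff 3 -> -3
Conjugated coefficients: -4, -5, -3


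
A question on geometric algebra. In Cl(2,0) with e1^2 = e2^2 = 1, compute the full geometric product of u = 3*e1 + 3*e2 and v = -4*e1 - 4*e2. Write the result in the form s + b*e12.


Expand: (3*e1 + 3*e2)(-4*e1 - 4*e2)
= 3*(-4)*e1e1 + 3*(-4)*e1e2 + 3*(-4)*e2e1 + 3*(-4)*e2e2
Using e1^2 = e2^2 = 1, e2e1 = -e1e2:
Scalar part s = 3*(-4) + 3*(-4) = -12 + (-12) = -24
Bivector part b = 3*(-4) - 3*(-4) = -12 - (-12) = 0
uv = -24 + 0*e12


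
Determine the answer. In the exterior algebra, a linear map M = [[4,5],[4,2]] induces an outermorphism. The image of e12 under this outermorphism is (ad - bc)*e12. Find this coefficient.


The outermorphism of a linear map f sends e1^e2 to f(e1)^f(e2).
f(e1) = 4*e1 + 4*e2
f(e2) = 5*e1 + 2*e2
f(e1) ^ f(e2) = (4*e1 + 4*e2) ^ (5*e1 + 2*e2)
= 4*2*e12 + 4*5*e21
= (8 - 20)*e12
= -12*e12
Coefficient = -12


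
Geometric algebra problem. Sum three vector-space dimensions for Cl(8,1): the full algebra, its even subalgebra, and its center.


n = 8 + 1 = 9
Total dim = 2^9 = 512
Even subalgebra dim = 2^8 = 256
n is odd, so center dim = 2
Sum = 512 + 256 + 2 = 770


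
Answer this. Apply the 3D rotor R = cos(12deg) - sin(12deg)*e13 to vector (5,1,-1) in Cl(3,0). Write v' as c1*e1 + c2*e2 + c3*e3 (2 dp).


Rotor R = cos(12deg) - sin(12deg)*e13
Rotation angle theta = 2 * 12 = 24 degrees in the e13 plane (e1 -> e3).
The component perpendicular to the plane (e2) is invariant: v'_2 = v2 = 1.00
cos(24deg) = 0.9135, sin(24deg) = 0.4067
v'_1 = v1*cos(theta) - v3*sin(theta) = 5*0.9135 - (-1)*0.4067 = 4.97
v'_3 = v1*sin(theta) + v3*cos(theta) = 5*0.4067 + (-1)*0.9135 = 1.12
v' = 4.97*e1 + 1.00*e2 + 1.12*e3


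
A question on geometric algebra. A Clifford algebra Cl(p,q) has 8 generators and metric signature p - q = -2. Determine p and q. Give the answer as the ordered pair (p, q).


We need p + q = 8 and p - q = -2.
Adding: 2p = 8 + (-2) = 6, so p = 3.
Then q = 8 - 3 = 5.
(p, q) = (3, 5)


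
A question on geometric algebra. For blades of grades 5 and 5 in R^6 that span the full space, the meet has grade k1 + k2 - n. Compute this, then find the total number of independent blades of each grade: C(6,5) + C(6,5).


Meet grade = grade(A) + grade(B) - n
= 5 + 5 - 6 = 4
C(6,5) = 6
C(6,5) = 6
dim_A + dim_B = 6 + 6 = 12


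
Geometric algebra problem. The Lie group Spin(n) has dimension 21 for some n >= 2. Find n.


dim Spin(n) = dim so(n) = n(n-1)/2.
Solve n(n-1)/2 = 21, i.e. n^2 - n - 42 = 0.
Discriminant = 1 + 8*21 = 169
n = (1 + sqrt(169))/2 = (1 + 13)/2 = 7


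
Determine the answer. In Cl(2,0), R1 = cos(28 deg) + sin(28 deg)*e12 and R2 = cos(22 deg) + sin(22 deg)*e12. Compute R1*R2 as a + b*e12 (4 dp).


Same-plane rotors commute and their half-angles add:
R1*R2 = cos(a1 + a2) + sin(a1 + a2)*e12.
a1 + a2 = 28 + 22 = 50 deg
cos(50 deg) = 0.6428
sin(50 deg) = 0.7660
R1*R2 = 0.6428 + 0.7660*e12


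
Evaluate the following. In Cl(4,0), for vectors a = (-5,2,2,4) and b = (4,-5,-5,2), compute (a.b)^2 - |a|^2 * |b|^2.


a . b = (-5)*4 + 2*(-5) + 2*(-5) + 4*2
= -20 + (-10) + (-10) + 8 = -32
|a|^2 = (-5)^2 + 2^2 + 2^2 + 4^2 = 49
|b|^2 = 4^2 + (-5)^2 + (-5)^2 + 2^2 = 70
(a.b)^2 = (-32)^2 = 1024
|a|^2 * |b|^2 = 49 * 70 = 3430
Result = 1024 - 3430 = -2406


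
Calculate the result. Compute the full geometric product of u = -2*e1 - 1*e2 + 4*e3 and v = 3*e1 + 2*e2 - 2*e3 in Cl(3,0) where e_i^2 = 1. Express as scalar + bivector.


In Cl(3,0): e_i^2 = 1, e_ie_j = -e_je_i for i != j.
Scalar part = u . v = (-2)*3 + (-1)*2 + 4*(-2)
= -6 + (-2) + (-8) = -16
e12 coeff = (-2)*2 - (-1)*3 = -4 - (-3) = -1
e13 coeff = (-2)*(-2) - 4*3 = 4 - 12 = -8
e23 coeff = (-1)*(-2) - 4*2 = 2 - 8 = -6
uv = -16 - 1*e12 - 8*e13 - 6*e23


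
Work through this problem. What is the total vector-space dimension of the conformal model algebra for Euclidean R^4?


The conformal model of R^4 uses Cl(5,1): the 4 Euclidean generators plus two extra orthogonal generators e+ (e+^2 = +1) and e- (e-^2 = -1), from which the null vectors e0, einf are built.
Number of generators m = 4 + 2 = 6.
dim Cl(p,q) = 2^m = 2^6 = 64


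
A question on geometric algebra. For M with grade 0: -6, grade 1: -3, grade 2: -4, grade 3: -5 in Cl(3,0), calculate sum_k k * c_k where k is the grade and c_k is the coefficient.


Grade-weighted sum = sum of grade_k * coefficient_k
0*(-6) = 0
1*(-3) = -3
2*(-4) = -8
3*(-5) = -15
Total = 0 + (-3) + (-8) + (-15) = -26


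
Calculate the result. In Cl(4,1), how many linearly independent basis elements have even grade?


Even subalgebra dimension = 2^(n-1)
n = 4 + 1 = 5
2^(5 - 1) = 2^4 = 16
Verification: sum of C(5,k) for even k = 1 + 10 + 5 = 16
Result = 16


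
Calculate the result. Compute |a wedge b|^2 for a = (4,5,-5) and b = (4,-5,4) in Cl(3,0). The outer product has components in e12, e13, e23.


a wedge b = (a1*b2 - a2*b1)*e12 + (a1*b3 - a3*b1)*e13 + (a2*b3 - a3*b2)*e23
e12 coeff: 4*(-5) - 5*4 = -20 - 20 = -40
e13 coeff: 4*4 - (-5)*4 = 16 - (-20) = 36
e23 coeff: 5*4 - (-5)*(-5) = 20 - 25 = -5
|a wedge b|^2 = (-40)^2 + 36^2 + (-5)^2
= 1600 + 1296 + 25
= 2921


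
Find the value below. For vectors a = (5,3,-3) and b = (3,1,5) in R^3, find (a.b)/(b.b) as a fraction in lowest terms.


Projection coefficient = (a . b) / (b . b)
a . b = 5*3 + 3*1 + (-3)*5
= 15 + 3 + (-15) = 3
b . b = 3^2 + 1^2 + 5^2
= 9 + 1 + 25 = 35
Coefficient = 3/35
In lowest terms: 3/35


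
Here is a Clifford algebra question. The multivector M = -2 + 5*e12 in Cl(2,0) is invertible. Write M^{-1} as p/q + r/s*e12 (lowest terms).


M = -2 + 5*e12, where e12^2 = -1.
Since M commutes with its reverse ~M = a - b*e12, M * ~M = a^2 - b^2*e12^2 = a^2 + b^2.
So M^{-1} = ~M / (a^2 + b^2) = (a - b*e12)/(a^2 + b^2).
a^2 + b^2 = 4 + 25 = 29
Scalar part = -2/29 = -2/29
Bivector coeff = -5/29 = -5/29
M^{-1} = -2/29 - 5/29*e12


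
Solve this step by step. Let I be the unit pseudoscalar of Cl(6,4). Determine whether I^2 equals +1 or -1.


The pseudoscalar I = e1...e_n (product of all n generators) of Cl(p,q) satisfies I^2 = (-1)^(q + n(n-1)/2).
p = 6, q = 4, n = p + q = 10
n(n-1)/2 = 10 * 9 / 2 = 45
Exponent = q + n(n-1)/2 = 4 + 45 = 49
I^2 = (-1)^49 = -1


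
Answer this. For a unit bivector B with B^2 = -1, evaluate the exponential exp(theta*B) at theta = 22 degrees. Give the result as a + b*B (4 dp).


For a unit bivector B with B^2 = -1, the exponential series gives
e^(theta*B) = cos(theta) + sin(theta)*B (the GA analogue of Euler's formula).
theta = 22 degrees = 0.383972 rad
cos(22 deg) = 0.9272
sin(22 deg) = 0.3746
exp(theta*B) = 0.9272 + 0.3746*B


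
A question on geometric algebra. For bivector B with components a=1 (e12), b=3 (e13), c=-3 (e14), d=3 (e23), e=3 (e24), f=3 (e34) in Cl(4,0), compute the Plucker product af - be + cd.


Plucker relation: af - be + cd
a*f = 1*3 = 3
b*e = 3*3 = 9
c*d = (-3)*3 = -9
af - be + cd = 3 - 9 + (-9)
= -15


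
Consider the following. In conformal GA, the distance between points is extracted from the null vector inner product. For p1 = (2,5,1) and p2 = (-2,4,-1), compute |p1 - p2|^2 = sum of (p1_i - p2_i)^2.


p1 - p2 = (4, 1, 2)
|p1 - p2|^2 = 4^2 + 1^2 + 2^2
= 16 + 1 + 4
= 21


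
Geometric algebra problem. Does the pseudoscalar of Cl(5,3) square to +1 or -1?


The pseudoscalar I = e1...e_n (product of all n generators) of Cl(p,q) satisfies I^2 = (-1)^(q + n(n-1)/2).
p = 5, q = 3, n = p + q = 8
n(n-1)/2 = 8 * 7 / 2 = 28
Exponent = q + n(n-1)/2 = 3 + 28 = 31
I^2 = (-1)^31 = -1


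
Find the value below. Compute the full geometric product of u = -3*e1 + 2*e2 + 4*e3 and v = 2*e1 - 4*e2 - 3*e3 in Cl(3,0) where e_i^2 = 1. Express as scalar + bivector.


In Cl(3,0): e_i^2 = 1, e_ie_j = -e_je_i for i != j.
Scalar part = u . v = (-3)*2 + 2*(-4) + 4*(-3)
= -6 + (-8) + (-12) = -26
e12 coeff = (-3)*(-4) - 2*2 = 12 - 4 = 8
e13 coeff = (-3)*(-3) - 4*2 = 9 - 8 = 1
e23 coeff = 2*(-3) - 4*(-4) = -6 - (-16) = 10
uv = -26 + 8*e12 + 1*e13 + 10*e23


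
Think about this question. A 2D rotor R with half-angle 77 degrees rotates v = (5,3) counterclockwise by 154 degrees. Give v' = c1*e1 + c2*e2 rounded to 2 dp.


Rotor R = cos(77deg) - sin(77deg)*e12
Rotation angle theta = 2 * 77 = 154 degrees
v' = R*v*~R rotates v by theta.
cos(154deg) = -0.8988, sin(154deg) = 0.4384
v'_1 = 5*cos(154deg) - 3*sin(154deg)
= 5*(-0.8988) - 3*0.4384
= -5.81
v'_2 = 5*sin(154deg) + 3*cos(154deg)
= 5*0.4384 + 3*(-0.8988)
= -0.50
v' = -5.81*e1 - 0.50*e2


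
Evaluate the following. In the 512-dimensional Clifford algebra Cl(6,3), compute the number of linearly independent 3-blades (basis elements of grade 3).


Number of grade-k basis blades in Cl(p,q) with n = p + q is C(n, k).
n = 6 + 3 = 9
C(9, 3) = 9! / (3! * 6!)
= 362880 / (6 * 720)
= 84


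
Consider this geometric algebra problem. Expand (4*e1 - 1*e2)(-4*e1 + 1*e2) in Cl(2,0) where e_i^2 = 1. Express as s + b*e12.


Expand: (4*e1 - 1*e2)(-4*e1 + 1*e2)
= 4*(-4)*e1e1 + 4*1*e1e2 + (-1)*(-4)*e2e1 + (-1)*1*e2e2
Using e1^2 = e2^2 = 1, e2e1 = -e1e2:
Scalar part s = 4*(-4) + (-1)*1 = -16 + (-1) = -17
Bivector part b = 4*1 - (-1)*(-4) = 4 - 4 = 0
uv = -17 + 0*e12


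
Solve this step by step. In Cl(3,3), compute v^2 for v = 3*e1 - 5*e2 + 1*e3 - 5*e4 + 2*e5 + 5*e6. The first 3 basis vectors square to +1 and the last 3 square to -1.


v^2 = sum of c_i^2 * e_i^2
Positive signature terms (e_i^2 = +1): 3^2 + (-5)^2 + 1^2 = 35
Negative signature terms (e_j^2 = -1): (-5)^2 + 2^2 + 5^2 = 54
v^2 = 35 - 54 = -19


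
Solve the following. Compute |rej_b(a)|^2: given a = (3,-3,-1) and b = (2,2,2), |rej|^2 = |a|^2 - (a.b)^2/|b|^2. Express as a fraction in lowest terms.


|a|^2 = 3^2 + (-3)^2 + (-1)^2 = 19
|b|^2 = 2^2 + 2^2 + 2^2 = 12
a . b = 3*2 + (-3)*2 + (-1)*2 = -2
(a.b)^2 = (-2)^2 = 4
|rej|^2 = 19 - 4/12
= (228 - 4)/12
= 224/12
In lowest terms: 56/3


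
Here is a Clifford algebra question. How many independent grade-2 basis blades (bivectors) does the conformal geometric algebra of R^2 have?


The conformal model of R^2 uses Cl(3,1) with m = 2 + 2 = 4 generators.
Number of grade-2 blades = C(m, 2) = C(4, 2)
= 4*3/2 = 6


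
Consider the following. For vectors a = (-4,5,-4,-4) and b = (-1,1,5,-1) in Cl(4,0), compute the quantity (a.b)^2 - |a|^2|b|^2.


a . b = (-4)*(-1) + 5*1 + (-4)*5 + (-4)*(-1)
= 4 + 5 + (-20) + 4 = -7
|a|^2 = (-4)^2 + 5^2 + (-4)^2 + (-4)^2 = 73
|b|^2 = (-1)^2 + 1^2 + 5^2 + (-1)^2 = 28
(a.b)^2 = (-7)^2 = 49
|a|^2 * |b|^2 = 73 * 28 = 2044
Result = 49 - 2044 = -1995


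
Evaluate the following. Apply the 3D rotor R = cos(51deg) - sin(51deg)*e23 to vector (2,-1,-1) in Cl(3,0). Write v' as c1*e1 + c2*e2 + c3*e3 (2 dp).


Rotor R = cos(51deg) - sin(51deg)*e23
Rotation angle theta = 2 * 51 = 102 degrees in the e23 plane (e2 -> e3).
The component perpendicular to the plane (e1) is invariant: v'_1 = v1 = 2.00
cos(102deg) = -0.2079, sin(102deg) = 0.9781
v'_2 = v2*cos(theta) - v3*sin(theta) = -1*(-0.2079) - (-1)*0.9781 = 1.19
v'_3 = v2*sin(theta) + v3*cos(theta) = -1*0.9781 + (-1)*(-0.2079) = -0.77
v' = 2.00*e1 + 1.19*e2 - 0.77*e3


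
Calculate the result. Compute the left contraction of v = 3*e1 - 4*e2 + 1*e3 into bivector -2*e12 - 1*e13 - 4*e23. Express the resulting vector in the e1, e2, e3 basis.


Left contraction v _| B = <vB>_1 (grade-1 part of the geometric product vB).
Using e1_|e12 = e2, e2_|e12 = -e1, e1_|e13 = e3, e3_|e13 = -e1, e2_|e23 = e3, e3_|e23 = -e2:
e1 coeff: -v2*b12 - v3*b13 = -(-4)*(-2) - (1)*(-1) = -7
e2 coeff: v1*b12 - v3*b23 = (3)*(-2) - (1)*(-4) = -2
e3 coeff: v1*b13 + v2*b23 = (3)*(-1) + (-4)*(-4) = 13
v _| B = -7*e1 - 2*e2 + 13*e3


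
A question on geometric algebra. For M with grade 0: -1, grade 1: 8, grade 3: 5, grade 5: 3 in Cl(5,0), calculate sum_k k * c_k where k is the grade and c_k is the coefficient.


Grade-weighted sum = sum of grade_k * coefficient_k
0*(-1) = 0
1*8 = 8
3*5 = 15
5*3 = 15
Total = 0 + 8 + 15 + 15 = 38
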